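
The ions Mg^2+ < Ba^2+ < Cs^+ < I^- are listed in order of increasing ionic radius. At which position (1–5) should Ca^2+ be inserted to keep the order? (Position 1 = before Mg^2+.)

2

First list Z and electron count for each: Mg^2+: 10 e⁻, Z=12, Ca^2+: 18 e⁻, Z=20, Ba^2+: 54 e⁻, Z=56, Cs^+: 54 e⁻, Z=55, I^-: 54 e⁻, Z=53. Mg^2+ < Ca^2+ (same group, 1 shell fewer); Ca^2+ < Ba^2+ (same group, period 4 vs 6); Ba^2+ < Cs^+ (isoelectronic, higher Z=56 is smaller); Cs^+ < I^- (isoelectronic, higher Z=55 is smaller).
With Ca^2+ included the full order is Mg^2+ < Ca^2+ < Ba^2+ < Cs^+ < I^-, so it takes position 2.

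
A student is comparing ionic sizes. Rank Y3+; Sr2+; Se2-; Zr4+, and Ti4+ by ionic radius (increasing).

Work out protons and electrons: Ti4+: 18 e⁻, Z=22, Zr4+: 36 e⁻, Z=40, Y3+: 36 e⁻, Z=39, Sr2+: 36 e⁻, Z=38, Se2-: 36 e⁻, Z=34. Ti4+ < Zr4+ (same group, 1 shell fewer); Zr4+ < Y3+ (isoelectronic, higher Z=40 is smaller); Y3+ < Sr2+ (isoelectronic, higher Z=39 is smaller); Sr2+ < Se2- (both 36 e⁻, Z=38>34).

Ti4+ < Zr4+ < Y3+ < Sr2+ < Se2-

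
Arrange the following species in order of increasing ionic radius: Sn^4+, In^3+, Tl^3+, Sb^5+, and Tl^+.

Electron counts and nuclear charges: Sb^5+ (Z=51, 46 e⁻), Sn^4+ (Z=50, 46 e⁻), In^3+ (Z=49, 46 e⁻), Tl^3+ (Z=81, 78 e⁻), Tl^+ (Z=81, 80 e⁻). Sb^5+ < Sn^4+ (both 46 e⁻, Z=51>50); Sn^4+ < In^3+ (isoelectronic, higher Z=50 is smaller); In^3+ < Tl^3+ (same group, period 5 vs 6); Tl^3+ < Tl^+ (same element, +3 vs +1).

Sb^5+ < Sn^4+ < In^3+ < Tl^3+ < Tl^+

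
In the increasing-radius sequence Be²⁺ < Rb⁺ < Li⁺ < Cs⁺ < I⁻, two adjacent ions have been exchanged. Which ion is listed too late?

The pair Rb⁺, Li⁺ is the wrong way round — Li⁺ and Rb⁺ are in one column with the same charge; the lighter period-2 ion has 3 fewer shells and is smaller. All other adjacent pairs agree with periodic trends, so Li⁺ is the misplaced ion.

Li⁺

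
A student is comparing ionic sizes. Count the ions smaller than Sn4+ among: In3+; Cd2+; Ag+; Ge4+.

Ge4+ (Z=32, 28 e⁻), Sn4+ (Z=50, 46 e⁻), In3+ (Z=49, 46 e⁻), Cd2+ (Z=48, 46 e⁻), Ag+ (Z=47, 46 e⁻). Ge4+ < Sn4+ (same group, period 4 vs 5); Sn4+ < In3+ (both 46 e⁻, Z=50>49); In3+ < Cd2+ (both 46 e⁻, Z=49>48); Cd2+ < Ag+ (isoelectronic, higher Z=48 is smaller).
Ordering all of them (including Sn4+) by radius gives Ge4+ < Sn4+ < In3+ < Cd2+ < Ag+. Count: 1.

1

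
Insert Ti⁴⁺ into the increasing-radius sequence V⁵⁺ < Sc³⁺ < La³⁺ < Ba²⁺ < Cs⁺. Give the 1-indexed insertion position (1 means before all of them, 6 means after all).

Work out protons and electrons: V⁵⁺ (Z=23, 18 e⁻), Ti⁴⁺ (Z=22, 18 e⁻), Sc³⁺ (Z=21, 18 e⁻), La³⁺ (Z=57, 54 e⁻), Ba²⁺ (Z=56, 54 e⁻), Cs⁺ (Z=55, 54 e⁻). V⁵⁺ < Ti⁴⁺ (isoelectronic, higher Z=23 is smaller); Ti⁴⁺ < Sc³⁺ (both 18 e⁻, Z=22>21); Sc³⁺ < La³⁺ (same group, 2 shells fewer); La³⁺ < Ba²⁺ (both 54 e⁻, Z=57>56); Ba²⁺ < Cs⁺ (isoelectronic, higher Z=56 is smaller).
With Ti⁴⁺ included the full order is V⁵⁺ < Ti⁴⁺ < Sc³⁺ < La³⁺ < Ba²⁺ < Cs⁺, so it takes position 2.

2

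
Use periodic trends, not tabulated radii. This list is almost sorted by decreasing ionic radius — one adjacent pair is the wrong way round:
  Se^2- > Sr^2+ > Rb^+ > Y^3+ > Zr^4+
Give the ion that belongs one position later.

Sr^2+

Check each adjacent pair. Sr^2+ and Rb^+ are reversed: Sr^2+ and Rb^+ share 36 electrons; the higher nuclear charge on Sr (Z=38) contracts it more, so Sr^2+ < Rb^+. No other neighbouring pair contradicts the periodic trends, so Sr^2+ is the ion listed too early.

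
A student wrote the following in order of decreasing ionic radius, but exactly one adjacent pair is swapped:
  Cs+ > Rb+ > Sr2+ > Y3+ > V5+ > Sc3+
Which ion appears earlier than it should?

V5+

The pair V5+, Sc3+ is the wrong way round — both have 18 electrons but Z(V)=23 > Z(Sc)=21, so V5+ should be the smaller of the two. All other adjacent pairs agree with periodic trends, so V5+ is the misplaced ion.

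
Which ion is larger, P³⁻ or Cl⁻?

P³⁻

Isoelectronic series (18 e⁻ each). Size is set by nuclear charge: more protons means a smaller ion. Cl⁻ (Z=17), P³⁻ (Z=15).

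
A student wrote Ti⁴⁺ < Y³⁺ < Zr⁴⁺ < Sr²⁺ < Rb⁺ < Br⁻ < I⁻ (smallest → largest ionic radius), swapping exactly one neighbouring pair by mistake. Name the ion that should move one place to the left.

Zr⁴⁺

Check each adjacent pair. Y³⁺ and Zr⁴⁺ are reversed: both have 36 electrons but Z(Zr)=40 > Z(Y)=39, so Zr⁴⁺ should be the smaller of the two. No other neighbouring pair contradicts the periodic trends, so Zr⁴⁺ is the ion listed too late.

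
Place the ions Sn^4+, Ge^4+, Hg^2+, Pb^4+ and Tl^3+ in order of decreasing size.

Tabulating Z and e⁻: Ge^4+: 28 e⁻, Z=32, Sn^4+: 46 e⁻, Z=50, Pb^4+: 78 e⁻, Z=82, Tl^3+: 78 e⁻, Z=81, Hg^2+: 78 e⁻, Z=80. Ge^4+ < Sn^4+ (same group, period 4 vs 5); Sn^4+ < Pb^4+ (same group, period 5 vs 6); Pb^4+ < Tl^3+ (both 78 e⁻, Z=82>81); Tl^3+ < Hg^2+ (both 78 e⁻, Z=81>80).

Hg^2+ > Tl^3+ > Pb^4+ > Sn^4+ > Ge^4+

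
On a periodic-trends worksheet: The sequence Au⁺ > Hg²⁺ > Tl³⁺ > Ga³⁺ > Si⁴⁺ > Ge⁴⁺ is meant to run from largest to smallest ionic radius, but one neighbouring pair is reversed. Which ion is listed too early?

Check each adjacent pair. Si⁴⁺ and Ge⁴⁺ are reversed: Si⁴⁺ and Ge⁴⁺ are in one column with the same charge; the lighter period-3 ion has one fewer shell and is smaller. No other neighbouring pair contradicts the periodic trends, so Si⁴⁺ is the ion listed too early.

Si⁴⁺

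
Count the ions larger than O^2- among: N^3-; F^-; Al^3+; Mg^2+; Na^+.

All of these have 10 electrons (isoelectronic). With the same electron cloud, the ion with the most protons pulls it in tightest. Nuclear charges: Al^3+ (Z=13), Mg^2+ (Z=12), Na^+ (Z=11), F^- (Z=9), O^2- (Z=8), N^3- (Z=7). Highest Z is smallest.
Placing each against O^2-: smaller — Al^3+, Mg^2+, Na^+, F^-; larger — N^3-. So 1 is larger.

1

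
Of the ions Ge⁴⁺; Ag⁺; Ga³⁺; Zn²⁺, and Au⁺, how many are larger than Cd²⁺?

2

Work out protons and electrons: Ge⁴⁺ (Z=32, 28 e⁻), Ga³⁺ (Z=31, 28 e⁻), Zn²⁺ (Z=30, 28 e⁻), Cd²⁺ (Z=48, 46 e⁻), Ag⁺ (Z=47, 46 e⁻), Au⁺ (Z=79, 78 e⁻). Ge⁴⁺ < Ga³⁺ (isoelectronic, higher Z=32 is smaller); Ga³⁺ < Zn²⁺ (both 28 e⁻, Z=31>30); Zn²⁺ < Cd²⁺ (same group, period 4 vs 5); Cd²⁺ < Ag⁺ (isoelectronic, higher Z=48 is smaller); Ag⁺ < Au⁺ (same group, period 5 vs 6).
Placing each against Cd²⁺: smaller — Ge⁴⁺, Ga³⁺, Zn²⁺; larger — Ag⁺, Au⁺. Count: 2.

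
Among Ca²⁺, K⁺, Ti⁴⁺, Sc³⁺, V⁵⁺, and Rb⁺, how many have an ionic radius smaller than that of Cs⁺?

V⁵⁺: 18 e⁻, Z=23, Ti⁴⁺: 18 e⁻, Z=22, Sc³⁺: 18 e⁻, Z=21, Ca²⁺: 18 e⁻, Z=20, K⁺: 18 e⁻, Z=19, Rb⁺: 36 e⁻, Z=37, Cs⁺: 54 e⁻, Z=55. V⁵⁺ < Ti⁴⁺ (both 18 e⁻, Z=23>22); Ti⁴⁺ < Sc³⁺ (isoelectronic, higher Z=22 is smaller); Sc³⁺ < Ca²⁺ (both 18 e⁻, Z=21>20); Ca²⁺ < K⁺ (both 18 e⁻, Z=20>19); K⁺ < Rb⁺ (same group, period 4 vs 5); Rb⁺ < Cs⁺ (same group, period 5 vs 6).
Placing each against Cs⁺: smaller — V⁵⁺, Ti⁴⁺, Sc³⁺, Ca²⁺, K⁺, Rb⁺; larger — none. That's 6.

6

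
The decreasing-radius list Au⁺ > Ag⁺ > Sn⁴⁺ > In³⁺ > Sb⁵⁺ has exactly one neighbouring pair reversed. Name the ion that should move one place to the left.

The pair Sn⁴⁺, In³⁺ is the wrong way round — both have 46 electrons but Z(Sn)=50 > Z(In)=49, so Sn⁴⁺ should be the smaller of the two. All other adjacent pairs agree with periodic trends, so In³⁺ is the misplaced ion.

In³⁺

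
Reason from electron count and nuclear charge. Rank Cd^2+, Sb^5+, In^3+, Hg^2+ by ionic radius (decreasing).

Hg^2+ > Cd^2+ > In^3+ > Sb^5+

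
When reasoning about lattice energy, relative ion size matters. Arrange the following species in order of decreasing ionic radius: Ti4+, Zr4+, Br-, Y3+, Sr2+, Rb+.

Ti4+: 18 e⁻, Z=22, Zr4+: 36 e⁻, Z=40, Y3+: 36 e⁻, Z=39, Sr2+: 36 e⁻, Z=38, Rb+: 36 e⁻, Z=37, Br-: 36 e⁻, Z=35. Ti4+ < Zr4+ (same group, 1 shell fewer); Zr4+ < Y3+ (isoelectronic, higher Z=40 is smaller); Y3+ < Sr2+ (both 36 e⁻, Z=39>38); Sr2+ < Rb+ (both 36 e⁻, Z=38>37); Rb+ < Br- (isoelectronic, higher Z=37 is smaller).

Br- > Rb+ > Sr2+ > Y3+ > Zr4+ > Ti4+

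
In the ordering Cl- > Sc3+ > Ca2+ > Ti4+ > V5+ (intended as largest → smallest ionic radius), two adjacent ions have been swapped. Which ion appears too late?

Ca2+

Scanning neighbour by neighbour, only Sc3+/Ca2+ violates a trend: they are isoelectronic (18 e⁻) and Sc has more protons than Ca (21 vs 20), making Sc3+ smaller. That makes Ca2+ the one sitting a position late relative to where it belongs.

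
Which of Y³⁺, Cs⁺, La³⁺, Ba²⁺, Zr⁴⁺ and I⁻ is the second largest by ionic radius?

Tabulating Z and e⁻: Zr⁴⁺: 36 e⁻, Z=40, Y³⁺: 36 e⁻, Z=39, La³⁺: 54 e⁻, Z=57, Ba²⁺: 54 e⁻, Z=56, Cs⁺: 54 e⁻, Z=55, I⁻: 54 e⁻, Z=53. Zr⁴⁺ < Y³⁺ (both 36 e⁻, Z=40>39); Y³⁺ < La³⁺ (same group, 1 shell fewer); La³⁺ < Ba²⁺ (both 54 e⁻, Z=57>56); Ba²⁺ < Cs⁺ (both 54 e⁻, Z=56>55); Cs⁺ < I⁻ (isoelectronic, higher Z=55 is smaller).
That gives Zr⁴⁺ < Y³⁺ < La³⁺ < Ba²⁺ < Cs⁺ < I⁻. From the largest end, number 2 is Cs⁺.

Cs⁺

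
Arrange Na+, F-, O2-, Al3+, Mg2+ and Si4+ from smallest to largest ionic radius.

Si4+ < Al3+ < Mg2+ < Na+ < F- < O2-

All of these have 10 electrons (isoelectronic). With the same electron cloud, the ion with the most protons pulls it in tightest. Nuclear charges: Si4+ (Z=14), Al3+ (Z=13), Mg2+ (Z=12), Na+ (Z=11), F- (Z=9), O2- (Z=8). Highest Z is smallest.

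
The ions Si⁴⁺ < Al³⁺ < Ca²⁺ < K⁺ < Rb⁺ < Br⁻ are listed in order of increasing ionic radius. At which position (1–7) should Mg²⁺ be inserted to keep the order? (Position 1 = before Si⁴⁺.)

Work out protons and electrons: Si⁴⁺ (Z=14, 10 e⁻), Al³⁺ (Z=13, 10 e⁻), Mg²⁺ (Z=12, 10 e⁻), Ca²⁺ (Z=20, 18 e⁻), K⁺ (Z=19, 18 e⁻), Rb⁺ (Z=37, 36 e⁻), Br⁻ (Z=35, 36 e⁻). Si⁴⁺ < Al³⁺ (both 10 e⁻, Z=14>13); Al³⁺ < Mg²⁺ (isoelectronic, higher Z=13 is smaller); Mg²⁺ < Ca²⁺ (same group, 1 shell fewer); Ca²⁺ < K⁺ (both 18 e⁻, Z=20>19); K⁺ < Rb⁺ (same group, 1 shell fewer); Rb⁺ < Br⁻ (both 36 e⁻, Z=37>35).
With Mg²⁺ included the full order is Si⁴⁺ < Al³⁺ < Mg²⁺ < Ca²⁺ < K⁺ < Rb⁺ < Br⁻, so it takes position 3.

3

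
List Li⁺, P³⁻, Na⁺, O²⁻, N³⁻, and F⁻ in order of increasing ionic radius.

Li⁺ < Na⁺ < F⁻ < O²⁻ < N³⁻ < P³⁻

Electron counts and nuclear charges: Li⁺: 2 e⁻, Z=3, Na⁺: 10 e⁻, Z=11, F⁻: 10 e⁻, Z=9, O²⁻: 10 e⁻, Z=8, N³⁻: 10 e⁻, Z=7, P³⁻: 18 e⁻, Z=15. Li⁺ < Na⁺ (same group, 1 shell fewer); Na⁺ < F⁻ (isoelectronic, higher Z=11 is smaller); F⁻ < O²⁻ (isoelectronic, higher Z=9 is smaller); O²⁻ < N³⁻ (isoelectronic, higher Z=8 is smaller); N³⁻ < P³⁻ (same group, 1 shell fewer).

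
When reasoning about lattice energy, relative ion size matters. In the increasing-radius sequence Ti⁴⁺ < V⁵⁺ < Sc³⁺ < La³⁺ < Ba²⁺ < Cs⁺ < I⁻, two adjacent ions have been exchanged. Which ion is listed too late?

Compare adjacent ions: V⁵⁺ and Ti⁴⁺ share 18 electrons; the higher nuclear charge on V (Z=23) contracts it more, so V⁵⁺ < Ti⁴⁺ — yet in this increasing list Ti⁴⁺ sits before V⁵⁺. Nothing else is reversed, so V⁵⁺ should move one place to the left.

V⁵⁺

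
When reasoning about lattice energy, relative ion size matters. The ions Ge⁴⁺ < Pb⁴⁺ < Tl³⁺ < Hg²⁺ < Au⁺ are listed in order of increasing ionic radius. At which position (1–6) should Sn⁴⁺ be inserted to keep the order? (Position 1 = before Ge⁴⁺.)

Electron counts and nuclear charges: Ge⁴⁺: 28 e⁻, Z=32, Sn⁴⁺: 46 e⁻, Z=50, Pb⁴⁺: 78 e⁻, Z=82, Tl³⁺: 78 e⁻, Z=81, Hg²⁺: 78 e⁻, Z=80, Au⁺: 78 e⁻, Z=79. Ge⁴⁺ < Sn⁴⁺ (same group, 1 shell fewer); Sn⁴⁺ < Pb⁴⁺ (same group, 1 shell fewer); Pb⁴⁺ < Tl³⁺ (both 78 e⁻, Z=82>81); Tl³⁺ < Hg²⁺ (both 78 e⁻, Z=81>80); Hg²⁺ < Au⁺ (isoelectronic, higher Z=80 is smaller).
With Sn⁴⁺ included the full order is Ge⁴⁺ < Sn⁴⁺ < Pb⁴⁺ < Tl³⁺ < Hg²⁺ < Au⁺, so it takes position 2.

2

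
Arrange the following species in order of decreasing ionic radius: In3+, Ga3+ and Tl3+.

Same group, same charge. Going down the group adds an extra shell of electrons, so the ion gets larger: Ga3+ is highest in the group and smallest.

Tl3+ > In3+ > Ga3+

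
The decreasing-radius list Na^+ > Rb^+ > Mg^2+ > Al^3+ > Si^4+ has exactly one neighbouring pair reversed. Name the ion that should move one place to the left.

Scanning neighbour by neighbour, only Na^+/Rb^+ violates a trend: both in group 1 with the same charge; Na^+ (period 3) has the smaller radius. That makes Rb^+ the one sitting a position late relative to where it belongs.

Rb^+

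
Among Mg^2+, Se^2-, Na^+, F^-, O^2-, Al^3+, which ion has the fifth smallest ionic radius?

Electron counts and nuclear charges: Al^3+ has 10 e⁻ (Z=13), Mg^2+ has 10 e⁻ (Z=12), Na^+ has 10 e⁻ (Z=11), F^- has 10 e⁻ (Z=9), O^2- has 10 e⁻ (Z=8), Se^2- has 36 e⁻ (Z=34). Al^3+ < Mg^2+ (both 10 e⁻, Z=13>12); Mg^2+ < Na^+ (both 10 e⁻, Z=12>11); Na^+ < F^- (isoelectronic, higher Z=11 is smaller); F^- < O^2- (both 10 e⁻, Z=9>8); O^2- < Se^2- (same group, period 2 vs 4).
Full ascending order: Al^3+ < Mg^2+ < Na^+ < F^- < O^2- < Se^2-. Counting from the smallest, position 5 is O^2-.

O^2-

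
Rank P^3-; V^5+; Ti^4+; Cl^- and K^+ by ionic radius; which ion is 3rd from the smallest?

K^+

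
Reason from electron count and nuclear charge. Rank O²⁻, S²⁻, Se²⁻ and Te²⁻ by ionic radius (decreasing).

Te²⁻ > Se²⁻ > S²⁻ > O²⁻

Same group, same charge. Going down the group adds an extra shell of electrons, so the ion gets larger: O²⁻ is highest in the group and smallest.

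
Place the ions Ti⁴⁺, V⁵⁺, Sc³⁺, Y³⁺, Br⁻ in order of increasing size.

V⁵⁺ has 18 e⁻ (Z=23), Ti⁴⁺ has 18 e⁻ (Z=22), Sc³⁺ has 18 e⁻ (Z=21), Y³⁺ has 36 e⁻ (Z=39), Br⁻ has 36 e⁻ (Z=35). V⁵⁺ < Ti⁴⁺ (both 18 e⁻, Z=23>22); Ti⁴⁺ < Sc³⁺ (both 18 e⁻, Z=22>21); Sc³⁺ < Y³⁺ (same group, period 4 vs 5); Y³⁺ < Br⁻ (both 36 e⁻, Z=39>35).

V⁵⁺ < Ti⁴⁺ < Sc³⁺ < Y³⁺ < Br⁻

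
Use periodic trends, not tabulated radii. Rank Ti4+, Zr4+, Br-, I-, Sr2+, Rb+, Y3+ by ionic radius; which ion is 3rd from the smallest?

Y3+

Electron counts and nuclear charges: Ti4+: 18 e⁻, Z=22, Zr4+: 36 e⁻, Z=40, Y3+: 36 e⁻, Z=39, Sr2+: 36 e⁻, Z=38, Rb+: 36 e⁻, Z=37, Br-: 36 e⁻, Z=35, I-: 54 e⁻, Z=53. Ti4+ < Zr4+ (same group, 1 shell fewer); Zr4+ < Y3+ (both 36 e⁻, Z=40>39); Y3+ < Sr2+ (isoelectronic, higher Z=39 is smaller); Sr2+ < Rb+ (isoelectronic, higher Z=38 is smaller); Rb+ < Br- (both 36 e⁻, Z=37>35); Br- < I- (same group, 1 shell fewer).
That gives Ti4+ < Zr4+ < Y3+ < Sr2+ < Rb+ < Br- < I-. From the smallest end, number 3 is Y3+.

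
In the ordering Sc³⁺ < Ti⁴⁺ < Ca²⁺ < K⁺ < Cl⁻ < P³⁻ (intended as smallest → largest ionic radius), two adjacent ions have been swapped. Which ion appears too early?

Sc³⁺

Scanning neighbour by neighbour, only Sc³⁺/Ti⁴⁺ violates a trend: Ti⁴⁺ and Sc³⁺ share 18 electrons; the higher nuclear charge on Ti (Z=22) contracts it more, so Ti⁴⁺ < Sc³⁺. That makes Sc³⁺ the one sitting a position early relative to where it belongs.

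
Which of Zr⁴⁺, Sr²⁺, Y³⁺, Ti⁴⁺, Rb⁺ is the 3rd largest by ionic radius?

Y³⁺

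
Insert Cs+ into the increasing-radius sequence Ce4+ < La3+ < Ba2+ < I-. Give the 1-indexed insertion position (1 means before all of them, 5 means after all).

Isoelectronic series (54 e⁻ each). Size is set by nuclear charge: more protons means a smaller ion. Ce4+ (Z=58), La3+ (Z=57), Ba2+ (Z=56), Cs+ (Z=55), I- (Z=53).
With Cs+ included the full order is Ce4+ < La3+ < Ba2+ < Cs+ < I-, so it takes position 4.

4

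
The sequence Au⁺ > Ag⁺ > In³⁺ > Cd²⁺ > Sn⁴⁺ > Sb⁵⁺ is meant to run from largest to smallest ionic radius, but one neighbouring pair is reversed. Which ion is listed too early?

Compare adjacent ions: both have 46 electrons but Z(In)=49 > Z(Cd)=48, so In³⁺ should be the smaller of the two — yet in this decreasing list In³⁺ sits before Cd²⁺. Nothing else is reversed, so In³⁺ should move one place to the right.

In³⁺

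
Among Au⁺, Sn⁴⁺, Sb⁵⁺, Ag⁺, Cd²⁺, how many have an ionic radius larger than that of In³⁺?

3

Work out protons and electrons: Sb⁵⁺ (Z=51, 46 e⁻), Sn⁴⁺ (Z=50, 46 e⁻), In³⁺ (Z=49, 46 e⁻), Cd²⁺ (Z=48, 46 e⁻), Ag⁺ (Z=47, 46 e⁻), Au⁺ (Z=79, 78 e⁻). Sb⁵⁺ < Sn⁴⁺ (both 46 e⁻, Z=51>50); Sn⁴⁺ < In³⁺ (isoelectronic, higher Z=50 is smaller); In³⁺ < Cd²⁺ (isoelectronic, higher Z=49 is smaller); Cd²⁺ < Ag⁺ (isoelectronic, higher Z=48 is smaller); Ag⁺ < Au⁺ (same group, period 5 vs 6).
Ordering all of them (including In³⁺) by radius gives Sb⁵⁺ < Sn⁴⁺ < In³⁺ < Cd²⁺ < Ag⁺ < Au⁺. That's 3.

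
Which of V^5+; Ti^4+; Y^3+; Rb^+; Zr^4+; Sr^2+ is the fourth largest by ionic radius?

Zr^4+

Electron counts and nuclear charges: V^5+ has 18 e⁻ (Z=23), Ti^4+ has 18 e⁻ (Z=22), Zr^4+ has 36 e⁻ (Z=40), Y^3+ has 36 e⁻ (Z=39), Sr^2+ has 36 e⁻ (Z=38), Rb^+ has 36 e⁻ (Z=37). V^5+ < Ti^4+ (both 18 e⁻, Z=23>22); Ti^4+ < Zr^4+ (same group, 1 shell fewer); Zr^4+ < Y^3+ (isoelectronic, higher Z=40 is smaller); Y^3+ < Sr^2+ (isoelectronic, higher Z=39 is smaller); Sr^2+ < Rb^+ (both 36 e⁻, Z=38>37).
Full ascending order: V^5+ < Ti^4+ < Zr^4+ < Y^3+ < Sr^2+ < Rb^+. Counting from the largest, position 4 is Zr^4+.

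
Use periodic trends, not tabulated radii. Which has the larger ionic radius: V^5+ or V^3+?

For a single element, ionic radius drops as positive charge rises — V^5+ < V^3+.

V^3+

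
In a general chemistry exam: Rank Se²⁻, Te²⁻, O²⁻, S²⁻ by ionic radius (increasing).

O²⁻ < S²⁻ < Se²⁻ < Te²⁻

Same group, same charge. Going down the group adds an extra shell of electrons, so the ion gets larger: O²⁻ is highest in the group and smallest.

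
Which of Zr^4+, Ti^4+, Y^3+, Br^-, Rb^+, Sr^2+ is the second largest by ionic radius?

Rb^+

Tabulating Z and e⁻: Ti^4+ has 18 e⁻ (Z=22), Zr^4+ has 36 e⁻ (Z=40), Y^3+ has 36 e⁻ (Z=39), Sr^2+ has 36 e⁻ (Z=38), Rb^+ has 36 e⁻ (Z=37), Br^- has 36 e⁻ (Z=35). Ti^4+ < Zr^4+ (same group, 1 shell fewer); Zr^4+ < Y^3+ (both 36 e⁻, Z=40>39); Y^3+ < Sr^2+ (isoelectronic, higher Z=39 is smaller); Sr^2+ < Rb^+ (both 36 e⁻, Z=38>37); Rb^+ < Br^- (isoelectronic, higher Z=37 is smaller).
Full ascending order: Ti^4+ < Zr^4+ < Y^3+ < Sr^2+ < Rb^+ < Br^-. Counting from the largest, position 2 is Rb^+.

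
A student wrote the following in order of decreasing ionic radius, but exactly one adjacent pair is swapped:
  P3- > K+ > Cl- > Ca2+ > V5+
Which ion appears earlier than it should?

Scanning neighbour by neighbour, only K+/Cl- violates a trend: K+ and Cl- share 18 electrons; the higher nuclear charge on K (Z=19) contracts it more, so K+ < Cl-. That makes K+ the one sitting a position early relative to where it belongs.

K+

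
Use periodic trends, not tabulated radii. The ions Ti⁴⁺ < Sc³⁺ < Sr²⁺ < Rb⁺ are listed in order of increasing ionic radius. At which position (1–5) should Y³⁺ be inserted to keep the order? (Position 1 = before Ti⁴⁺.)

3

Work out protons and electrons: Ti⁴⁺ has 18 e⁻ (Z=22), Sc³⁺ has 18 e⁻ (Z=21), Y³⁺ has 36 e⁻ (Z=39), Sr²⁺ has 36 e⁻ (Z=38), Rb⁺ has 36 e⁻ (Z=37). Ti⁴⁺ < Sc³⁺ (isoelectronic, higher Z=22 is smaller); Sc³⁺ < Y³⁺ (same group, period 4 vs 5); Y³⁺ < Sr²⁺ (both 36 e⁻, Z=39>38); Sr²⁺ < Rb⁺ (isoelectronic, higher Z=38 is smaller).
The complete sequence is Ti⁴⁺ < Sc³⁺ < Y³⁺ < Sr²⁺ < Rb⁺. Y³⁺ sits at position 3.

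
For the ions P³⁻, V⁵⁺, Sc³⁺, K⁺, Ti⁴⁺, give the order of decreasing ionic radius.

P³⁻ > K⁺ > Sc³⁺ > Ti⁴⁺ > V⁵⁺

Each ion has 18 electrons. The ranking follows nuclear charge in reverse — greater Z gives a smaller radius. V⁵⁺ (Z=23), Ti⁴⁺ (Z=22), Sc³⁺ (Z=21), K⁺ (Z=19), P³⁻ (Z=15).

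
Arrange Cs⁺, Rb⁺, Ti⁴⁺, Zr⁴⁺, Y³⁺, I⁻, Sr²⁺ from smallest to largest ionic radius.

Ti⁴⁺ < Zr⁴⁺ < Y³⁺ < Sr²⁺ < Rb⁺ < Cs⁺ < I⁻

Work out protons and electrons: Ti⁴⁺ has 18 e⁻ (Z=22), Zr⁴⁺ has 36 e⁻ (Z=40), Y³⁺ has 36 e⁻ (Z=39), Sr²⁺ has 36 e⁻ (Z=38), Rb⁺ has 36 e⁻ (Z=37), Cs⁺ has 54 e⁻ (Z=55), I⁻ has 54 e⁻ (Z=53). Ti⁴⁺ < Zr⁴⁺ (same group, period 4 vs 5); Zr⁴⁺ < Y³⁺ (isoelectronic, higher Z=40 is smaller); Y³⁺ < Sr²⁺ (both 36 e⁻, Z=39>38); Sr²⁺ < Rb⁺ (both 36 e⁻, Z=38>37); Rb⁺ < Cs⁺ (same group, 1 shell fewer); Cs⁺ < I⁻ (both 54 e⁻, Z=55>53).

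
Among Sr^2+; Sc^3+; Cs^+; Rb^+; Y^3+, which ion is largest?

Electron counts and nuclear charges: Sc^3+: 18 e⁻, Z=21, Y^3+: 36 e⁻, Z=39, Sr^2+: 36 e⁻, Z=38, Rb^+: 36 e⁻, Z=37, Cs^+: 54 e⁻, Z=55. Sc^3+ < Y^3+ (same group, period 4 vs 5); Y^3+ < Sr^2+ (isoelectronic, higher Z=39 is smaller); Sr^2+ < Rb^+ (isoelectronic, higher Z=38 is smaller); Rb^+ < Cs^+ (same group, 1 shell fewer).

Cs^+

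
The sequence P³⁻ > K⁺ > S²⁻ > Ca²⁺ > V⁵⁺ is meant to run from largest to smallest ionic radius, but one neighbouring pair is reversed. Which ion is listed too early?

K⁺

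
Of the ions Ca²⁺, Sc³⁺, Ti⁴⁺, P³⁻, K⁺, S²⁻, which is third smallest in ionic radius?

Ca²⁺

All of these have 18 electrons (isoelectronic). With the same electron cloud, the ion with the most protons pulls it in tightest. Nuclear charges: Ti⁴⁺ (Z=22), Sc³⁺ (Z=21), Ca²⁺ (Z=20), K⁺ (Z=19), S²⁻ (Z=16), P³⁻ (Z=15). Highest Z is smallest.
That gives Ti⁴⁺ < Sc³⁺ < Ca²⁺ < K⁺ < S²⁻ < P³⁻. From the smallest end, number 3 is Ca²⁺.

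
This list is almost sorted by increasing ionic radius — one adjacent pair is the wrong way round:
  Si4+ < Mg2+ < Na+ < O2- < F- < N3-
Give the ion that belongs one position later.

O2-

The pair O2-, F- is the wrong way round — F- and O2- share 10 electrons; the higher nuclear charge on F (Z=9) contracts it more, so F- < O2-. All other adjacent pairs agree with periodic trends, so O2- is the misplaced ion.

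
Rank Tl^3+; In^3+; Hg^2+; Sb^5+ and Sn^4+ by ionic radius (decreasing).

Work out protons and electrons: Sb^5+ has 46 e⁻ (Z=51), Sn^4+ has 46 e⁻ (Z=50), In^3+ has 46 e⁻ (Z=49), Tl^3+ has 78 e⁻ (Z=81), Hg^2+ has 78 e⁻ (Z=80). Sb^5+ < Sn^4+ (both 46 e⁻, Z=51>50); Sn^4+ < In^3+ (isoelectronic, higher Z=50 is smaller); In^3+ < Tl^3+ (same group, period 5 vs 6); Tl^3+ < Hg^2+ (isoelectronic, higher Z=81 is smaller).

Hg^2+ > Tl^3+ > In^3+ > Sn^4+ > Sb^5+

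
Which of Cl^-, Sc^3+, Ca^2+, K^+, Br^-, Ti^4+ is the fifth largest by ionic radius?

Sc^3+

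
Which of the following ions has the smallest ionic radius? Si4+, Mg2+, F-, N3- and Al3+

All of these have 10 electrons (isoelectronic). With the same electron cloud, the ion with the most protons pulls it in tightest. Nuclear charges: Si4+ (Z=14), Al3+ (Z=13), Mg2+ (Z=12), F- (Z=9), N3- (Z=7). Highest Z is smallest.

Si4+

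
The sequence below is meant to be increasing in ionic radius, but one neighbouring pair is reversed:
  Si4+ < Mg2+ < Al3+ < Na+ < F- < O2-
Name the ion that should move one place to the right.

Scanning neighbour by neighbour, only Mg2+/Al3+ violates a trend: Al3+ and Mg2+ share 10 electrons; the higher nuclear charge on Al (Z=13) contracts it more, so Al3+ < Mg2+. That makes Mg2+ the one sitting a position early relative to where it belongs.

Mg2+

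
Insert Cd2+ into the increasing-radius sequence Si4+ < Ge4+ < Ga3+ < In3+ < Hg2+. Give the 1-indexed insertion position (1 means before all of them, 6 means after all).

5

Work out protons and electrons: Si4+ (Z=14, 10 e⁻), Ge4+ (Z=32, 28 e⁻), Ga3+ (Z=31, 28 e⁻), In3+ (Z=49, 46 e⁻), Cd2+ (Z=48, 46 e⁻), Hg2+ (Z=80, 78 e⁻). Si4+ < Ge4+ (same group, period 3 vs 4); Ge4+ < Ga3+ (isoelectronic, higher Z=32 is smaller); Ga3+ < In3+ (same group, period 4 vs 5); In3+ < Cd2+ (isoelectronic, higher Z=49 is smaller); Cd2+ < Hg2+ (same group, 1 shell fewer).
The complete sequence is Si4+ < Ge4+ < Ga3+ < In3+ < Cd2+ < Hg2+. Cd2+ sits at position 5.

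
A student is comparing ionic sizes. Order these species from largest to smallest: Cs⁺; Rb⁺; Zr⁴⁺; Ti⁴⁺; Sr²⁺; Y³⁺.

Work out protons and electrons: Ti⁴⁺: 18 e⁻, Z=22, Zr⁴⁺: 36 e⁻, Z=40, Y³⁺: 36 e⁻, Z=39, Sr²⁺: 36 e⁻, Z=38, Rb⁺: 36 e⁻, Z=37, Cs⁺: 54 e⁻, Z=55. Ti⁴⁺ < Zr⁴⁺ (same group, period 4 vs 5); Zr⁴⁺ < Y³⁺ (isoelectronic, higher Z=40 is smaller); Y³⁺ < Sr²⁺ (isoelectronic, higher Z=39 is smaller); Sr²⁺ < Rb⁺ (both 36 e⁻, Z=38>37); Rb⁺ < Cs⁺ (same group, period 5 vs 6).

Cs⁺ > Rb⁺ > Sr²⁺ > Y³⁺ > Zr⁴⁺ > Ti⁴⁺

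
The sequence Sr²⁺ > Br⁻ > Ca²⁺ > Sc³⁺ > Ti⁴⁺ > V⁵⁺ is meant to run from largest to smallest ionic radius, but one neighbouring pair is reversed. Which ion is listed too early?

Compare adjacent ions: Sr²⁺ and Br⁻ share 36 electrons; the higher nuclear charge on Sr (Z=38) contracts it more, so Sr²⁺ < Br⁻ — yet in this decreasing list Sr²⁺ sits before Br⁻. Nothing else is reversed, so Sr²⁺ should move one place to the right.

Sr²⁺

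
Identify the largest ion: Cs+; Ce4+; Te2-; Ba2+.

Te2-

Isoelectronic series (54 e⁻ each). Size is set by nuclear charge: more protons means a smaller ion. Ce4+ (Z=58), Ba2+ (Z=56), Cs+ (Z=55), Te2- (Z=52).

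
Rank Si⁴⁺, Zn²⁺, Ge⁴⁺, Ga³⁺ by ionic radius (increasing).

Tabulating Z and e⁻: Si⁴⁺ (Z=14, 10 e⁻), Ge⁴⁺ (Z=32, 28 e⁻), Ga³⁺ (Z=31, 28 e⁻), Zn²⁺ (Z=30, 28 e⁻). Si⁴⁺ < Ge⁴⁺ (same group, period 3 vs 4); Ge⁴⁺ < Ga³⁺ (both 28 e⁻, Z=32>31); Ga³⁺ < Zn²⁺ (both 28 e⁻, Z=31>30).

Si⁴⁺ < Ge⁴⁺ < Ga³⁺ < Zn²⁺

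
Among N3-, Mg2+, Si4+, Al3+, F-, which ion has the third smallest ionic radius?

Mg2+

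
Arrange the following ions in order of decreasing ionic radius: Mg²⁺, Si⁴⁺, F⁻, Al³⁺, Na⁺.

F⁻ > Na⁺ > Mg²⁺ > Al³⁺ > Si⁴⁺

Isoelectronic series (10 e⁻ each). Size is set by nuclear charge: more protons means a smaller ion. Si⁴⁺ (Z=14), Al³⁺ (Z=13), Mg²⁺ (Z=12), Na⁺ (Z=11), F⁻ (Z=9).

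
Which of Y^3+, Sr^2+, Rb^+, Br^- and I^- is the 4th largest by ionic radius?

Y^3+: 36 e⁻, Z=39, Sr^2+: 36 e⁻, Z=38, Rb^+: 36 e⁻, Z=37, Br^-: 36 e⁻, Z=35, I^-: 54 e⁻, Z=53. Y^3+ < Sr^2+ (isoelectronic, higher Z=39 is smaller); Sr^2+ < Rb^+ (isoelectronic, higher Z=38 is smaller); Rb^+ < Br^- (isoelectronic, higher Z=37 is smaller); Br^- < I^- (same group, 1 shell fewer).
Ordering: Y^3+ < Sr^2+ < Rb^+ < Br^- < I^-. The 4th largest is Sr^2+.

Sr^2+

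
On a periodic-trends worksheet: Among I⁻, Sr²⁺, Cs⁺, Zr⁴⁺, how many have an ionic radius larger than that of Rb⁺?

2

First list Z and electron count for each: Zr⁴⁺ has 36 e⁻ (Z=40), Sr²⁺ has 36 e⁻ (Z=38), Rb⁺ has 36 e⁻ (Z=37), Cs⁺ has 54 e⁻ (Z=55), I⁻ has 54 e⁻ (Z=53). Zr⁴⁺ < Sr²⁺ (isoelectronic, higher Z=40 is smaller); Sr²⁺ < Rb⁺ (both 36 e⁻, Z=38>37); Rb⁺ < Cs⁺ (same group, 1 shell fewer); Cs⁺ < I⁻ (isoelectronic, higher Z=55 is smaller).
Overall: Zr⁴⁺ < Sr²⁺ < Rb⁺ < Cs⁺ < I⁻. Rb⁺ has 2 below it and 2 above. So 2 are larger.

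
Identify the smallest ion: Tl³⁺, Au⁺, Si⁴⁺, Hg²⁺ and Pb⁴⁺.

Si⁴⁺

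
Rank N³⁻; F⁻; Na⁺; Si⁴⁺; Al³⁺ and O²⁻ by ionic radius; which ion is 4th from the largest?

Na⁺

Each ion has 10 electrons. The ranking follows nuclear charge in reverse — greater Z gives a smaller radius. Si⁴⁺ (Z=14), Al³⁺ (Z=13), Na⁺ (Z=11), F⁻ (Z=9), O²⁻ (Z=8), N³⁻ (Z=7).
Full ascending order: Si⁴⁺ < Al³⁺ < Na⁺ < F⁻ < O²⁻ < N³⁻. Counting from the largest, position 4 is Na⁺.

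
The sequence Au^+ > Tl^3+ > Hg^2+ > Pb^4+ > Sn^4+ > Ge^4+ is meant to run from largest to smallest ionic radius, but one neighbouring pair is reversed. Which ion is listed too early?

Compare adjacent ions: both have 78 electrons but Z(Tl)=81 > Z(Hg)=80, so Tl^3+ should be the smaller of the two — yet in this decreasing list Tl^3+ sits before Hg^2+. Nothing else is reversed, so Tl^3+ should move one place to the right.

Tl^3+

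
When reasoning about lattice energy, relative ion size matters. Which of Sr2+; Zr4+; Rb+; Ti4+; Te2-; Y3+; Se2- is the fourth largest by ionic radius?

Sr2+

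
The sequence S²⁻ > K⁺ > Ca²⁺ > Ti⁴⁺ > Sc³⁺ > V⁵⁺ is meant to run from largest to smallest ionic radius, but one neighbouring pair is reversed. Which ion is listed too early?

The pair Ti⁴⁺, Sc³⁺ is the wrong way round — Ti⁴⁺ and Sc³⁺ share 18 electrons; the higher nuclear charge on Ti (Z=22) contracts it more, so Ti⁴⁺ < Sc³⁺. All other adjacent pairs agree with periodic trends, so Ti⁴⁺ is the misplaced ion.

Ti⁴⁺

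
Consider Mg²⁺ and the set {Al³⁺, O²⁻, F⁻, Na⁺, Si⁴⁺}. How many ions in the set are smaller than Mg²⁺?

2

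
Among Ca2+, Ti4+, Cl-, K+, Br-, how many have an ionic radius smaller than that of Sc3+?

Tabulating Z and e⁻: Ti4+: 18 e⁻, Z=22, Sc3+: 18 e⁻, Z=21, Ca2+: 18 e⁻, Z=20, K+: 18 e⁻, Z=19, Cl-: 18 e⁻, Z=17, Br-: 36 e⁻, Z=35. Ti4+ < Sc3+ (isoelectronic, higher Z=22 is smaller); Sc3+ < Ca2+ (both 18 e⁻, Z=21>20); Ca2+ < K+ (both 18 e⁻, Z=20>19); K+ < Cl- (both 18 e⁻, Z=19>17); Cl- < Br- (same group, period 3 vs 4).
Placing each against Sc3+: smaller — Ti4+; larger — Ca2+, K+, Cl-, Br-. Count: 1.

1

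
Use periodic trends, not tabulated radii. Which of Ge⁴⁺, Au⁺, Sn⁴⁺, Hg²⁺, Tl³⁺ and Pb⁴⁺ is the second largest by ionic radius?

Hg²⁺

Electron counts and nuclear charges: Ge⁴⁺ (Z=32, 28 e⁻), Sn⁴⁺ (Z=50, 46 e⁻), Pb⁴⁺ (Z=82, 78 e⁻), Tl³⁺ (Z=81, 78 e⁻), Hg²⁺ (Z=80, 78 e⁻), Au⁺ (Z=79, 78 e⁻). Ge⁴⁺ < Sn⁴⁺ (same group, 1 shell fewer); Sn⁴⁺ < Pb⁴⁺ (same group, period 5 vs 6); Pb⁴⁺ < Tl³⁺ (isoelectronic, higher Z=82 is smaller); Tl³⁺ < Hg²⁺ (both 78 e⁻, Z=81>80); Hg²⁺ < Au⁺ (isoelectronic, higher Z=80 is smaller).
Full ascending order: Ge⁴⁺ < Sn⁴⁺ < Pb⁴⁺ < Tl³⁺ < Hg²⁺ < Au⁺. Counting from the largest, position 2 is Hg²⁺.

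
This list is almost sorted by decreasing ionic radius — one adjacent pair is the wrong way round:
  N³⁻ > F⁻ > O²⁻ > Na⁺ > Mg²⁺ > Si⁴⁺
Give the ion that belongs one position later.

Scanning neighbour by neighbour, only F⁻/O²⁻ violates a trend: F⁻ and O²⁻ share 10 electrons; the higher nuclear charge on F (Z=9) contracts it more, so F⁻ < O²⁻. That makes F⁻ the one sitting a position early relative to where it belongs.

F⁻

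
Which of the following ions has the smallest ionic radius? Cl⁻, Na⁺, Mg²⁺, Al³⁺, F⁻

Al³⁺

Electron counts and nuclear charges: Al³⁺: 10 e⁻, Z=13, Mg²⁺: 10 e⁻, Z=12, Na⁺: 10 e⁻, Z=11, F⁻: 10 e⁻, Z=9, Cl⁻: 18 e⁻, Z=17. Al³⁺ < Mg²⁺ (both 10 e⁻, Z=13>12); Mg²⁺ < Na⁺ (isoelectronic, higher Z=12 is smaller); Na⁺ < F⁻ (isoelectronic, higher Z=11 is smaller); F⁻ < Cl⁻ (same group, period 2 vs 3).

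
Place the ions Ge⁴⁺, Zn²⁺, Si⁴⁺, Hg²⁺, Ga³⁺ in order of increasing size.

Si⁴⁺ < Ge⁴⁺ < Ga³⁺ < Zn²⁺ < Hg²⁺

First list Z and electron count for each: Si⁴⁺ has 10 e⁻ (Z=14), Ge⁴⁺ has 28 e⁻ (Z=32), Ga³⁺ has 28 e⁻ (Z=31), Zn²⁺ has 28 e⁻ (Z=30), Hg²⁺ has 78 e⁻ (Z=80). Si⁴⁺ < Ge⁴⁺ (same group, 1 shell fewer); Ge⁴⁺ < Ga³⁺ (isoelectronic, higher Z=32 is smaller); Ga³⁺ < Zn²⁺ (isoelectronic, higher Z=31 is smaller); Zn²⁺ < Hg²⁺ (same group, period 4 vs 6).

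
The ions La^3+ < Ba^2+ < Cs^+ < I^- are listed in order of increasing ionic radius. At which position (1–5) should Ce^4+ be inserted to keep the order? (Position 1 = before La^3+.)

1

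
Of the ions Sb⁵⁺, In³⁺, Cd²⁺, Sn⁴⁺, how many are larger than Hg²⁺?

Electron counts and nuclear charges: Sb⁵⁺ has 46 e⁻ (Z=51), Sn⁴⁺ has 46 e⁻ (Z=50), In³⁺ has 46 e⁻ (Z=49), Cd²⁺ has 46 e⁻ (Z=48), Hg²⁺ has 78 e⁻ (Z=80). Sb⁵⁺ < Sn⁴⁺ (both 46 e⁻, Z=51>50); Sn⁴⁺ < In³⁺ (both 46 e⁻, Z=50>49); In³⁺ < Cd²⁺ (isoelectronic, higher Z=49 is smaller); Cd²⁺ < Hg²⁺ (same group, 1 shell fewer).
Placing each against Hg²⁺: smaller — Sb⁵⁺, Sn⁴⁺, In³⁺, Cd²⁺; larger — none. So 0 are larger.

0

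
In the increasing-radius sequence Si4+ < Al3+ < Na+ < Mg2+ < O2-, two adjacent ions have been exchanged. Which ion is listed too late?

Scanning neighbour by neighbour, only Na+/Mg2+ violates a trend: both have 10 electrons but Z(Mg)=12 > Z(Na)=11, so Mg2+ should be the smaller of the two. That makes Mg2+ the one sitting a position late relative to where it belongs.

Mg2+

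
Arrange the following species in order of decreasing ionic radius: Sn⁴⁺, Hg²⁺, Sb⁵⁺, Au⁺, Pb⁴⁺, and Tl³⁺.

Work out protons and electrons: Sb⁵⁺: 46 e⁻, Z=51, Sn⁴⁺: 46 e⁻, Z=50, Pb⁴⁺: 78 e⁻, Z=82, Tl³⁺: 78 e⁻, Z=81, Hg²⁺: 78 e⁻, Z=80, Au⁺: 78 e⁻, Z=79. Sb⁵⁺ < Sn⁴⁺ (both 46 e⁻, Z=51>50); Sn⁴⁺ < Pb⁴⁺ (same group, 1 shell fewer); Pb⁴⁺ < Tl³⁺ (isoelectronic, higher Z=82 is smaller); Tl³⁺ < Hg²⁺ (both 78 e⁻, Z=81>80); Hg²⁺ < Au⁺ (isoelectronic, higher Z=80 is smaller).

Au⁺ > Hg²⁺ > Tl³⁺ > Pb⁴⁺ > Sn⁴⁺ > Sb⁵⁺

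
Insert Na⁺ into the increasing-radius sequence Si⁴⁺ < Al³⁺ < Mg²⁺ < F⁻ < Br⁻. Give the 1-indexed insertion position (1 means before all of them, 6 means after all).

4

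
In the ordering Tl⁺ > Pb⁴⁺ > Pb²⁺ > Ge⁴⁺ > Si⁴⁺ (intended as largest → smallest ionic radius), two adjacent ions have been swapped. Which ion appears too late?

Compare adjacent ions: same element — the +4 ion must be smaller than the +2 ion — yet in this decreasing list Pb⁴⁺ sits before Pb²⁺. Nothing else is reversed, so Pb²⁺ should move one place to the left.

Pb²⁺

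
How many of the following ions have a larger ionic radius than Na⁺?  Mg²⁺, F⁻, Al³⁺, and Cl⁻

Al³⁺ has 10 e⁻ (Z=13), Mg²⁺ has 10 e⁻ (Z=12), Na⁺ has 10 e⁻ (Z=11), F⁻ has 10 e⁻ (Z=9), Cl⁻ has 18 e⁻ (Z=17). Al³⁺ < Mg²⁺ (both 10 e⁻, Z=13>12); Mg²⁺ < Na⁺ (both 10 e⁻, Z=12>11); Na⁺ < F⁻ (isoelectronic, higher Z=11 is smaller); F⁻ < Cl⁻ (same group, 1 shell fewer).
Relative to Na⁺, the ions that are larger are F⁻, Cl⁻. So 2 are larger.

2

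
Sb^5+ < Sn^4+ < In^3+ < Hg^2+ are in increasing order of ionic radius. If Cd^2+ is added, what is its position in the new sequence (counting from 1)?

4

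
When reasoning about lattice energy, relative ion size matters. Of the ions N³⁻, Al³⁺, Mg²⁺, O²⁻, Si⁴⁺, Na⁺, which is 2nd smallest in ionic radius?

Al³⁺

Isoelectronic series (10 e⁻ each). Size is set by nuclear charge: more protons means a smaller ion. Si⁴⁺ (Z=14), Al³⁺ (Z=13), Mg²⁺ (Z=12), Na⁺ (Z=11), O²⁻ (Z=8), N³⁻ (Z=7).
Full ascending order: Si⁴⁺ < Al³⁺ < Mg²⁺ < Na⁺ < O²⁻ < N³⁻. Counting from the smallest, position 2 is Al³⁺.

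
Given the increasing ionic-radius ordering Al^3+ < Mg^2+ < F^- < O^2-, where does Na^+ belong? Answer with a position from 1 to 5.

3

Each ion has 10 electrons. The ranking follows nuclear charge in reverse — greater Z gives a smaller radius. Al^3+ (Z=13), Mg^2+ (Z=12), Na^+ (Z=11), F^- (Z=9), O^2- (Z=8).
Merged order: Al^3+ < Mg^2+ < Na^+ < F^- < O^2- — Na^+ is number 3.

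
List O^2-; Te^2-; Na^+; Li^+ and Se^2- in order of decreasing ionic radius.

Te^2- > Se^2- > O^2- > Na^+ > Li^+

Electron counts and nuclear charges: Li^+ has 2 e⁻ (Z=3), Na^+ has 10 e⁻ (Z=11), O^2- has 10 e⁻ (Z=8), Se^2- has 36 e⁻ (Z=34), Te^2- has 54 e⁻ (Z=52). Li^+ < Na^+ (same group, 1 shell fewer); Na^+ < O^2- (isoelectronic, higher Z=11 is smaller); O^2- < Se^2- (same group, period 2 vs 4); Se^2- < Te^2- (same group, period 4 vs 5).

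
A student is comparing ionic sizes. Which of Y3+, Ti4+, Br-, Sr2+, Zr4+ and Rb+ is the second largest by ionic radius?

Ti4+ has 18 e⁻ (Z=22), Zr4+ has 36 e⁻ (Z=40), Y3+ has 36 e⁻ (Z=39), Sr2+ has 36 e⁻ (Z=38), Rb+ has 36 e⁻ (Z=37), Br- has 36 e⁻ (Z=35). Ti4+ < Zr4+ (same group, period 4 vs 5); Zr4+ < Y3+ (isoelectronic, higher Z=40 is smaller); Y3+ < Sr2+ (both 36 e⁻, Z=39>38); Sr2+ < Rb+ (isoelectronic, higher Z=38 is smaller); Rb+ < Br- (isoelectronic, higher Z=37 is smaller).
That gives Ti4+ < Zr4+ < Y3+ < Sr2+ < Rb+ < Br-. From the largest end, number 2 is Rb+.

Rb+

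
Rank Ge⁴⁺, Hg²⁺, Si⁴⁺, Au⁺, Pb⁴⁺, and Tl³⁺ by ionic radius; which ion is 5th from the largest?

Ge⁴⁺

Si⁴⁺: 10 e⁻, Z=14, Ge⁴⁺: 28 e⁻, Z=32, Pb⁴⁺: 78 e⁻, Z=82, Tl³⁺: 78 e⁻, Z=81, Hg²⁺: 78 e⁻, Z=80, Au⁺: 78 e⁻, Z=79. Si⁴⁺ < Ge⁴⁺ (same group, period 3 vs 4); Ge⁴⁺ < Pb⁴⁺ (same group, period 4 vs 6); Pb⁴⁺ < Tl³⁺ (both 78 e⁻, Z=82>81); Tl³⁺ < Hg²⁺ (both 78 e⁻, Z=81>80); Hg²⁺ < Au⁺ (isoelectronic, higher Z=80 is smaller).
That gives Si⁴⁺ < Ge⁴⁺ < Pb⁴⁺ < Tl³⁺ < Hg²⁺ < Au⁺. From the largest end, number 5 is Ge⁴⁺.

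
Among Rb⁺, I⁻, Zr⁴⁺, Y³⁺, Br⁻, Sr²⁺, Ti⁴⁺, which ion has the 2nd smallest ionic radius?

Zr⁴⁺

Work out protons and electrons: Ti⁴⁺ (Z=22, 18 e⁻), Zr⁴⁺ (Z=40, 36 e⁻), Y³⁺ (Z=39, 36 e⁻), Sr²⁺ (Z=38, 36 e⁻), Rb⁺ (Z=37, 36 e⁻), Br⁻ (Z=35, 36 e⁻), I⁻ (Z=53, 54 e⁻). Ti⁴⁺ < Zr⁴⁺ (same group, 1 shell fewer); Zr⁴⁺ < Y³⁺ (isoelectronic, higher Z=40 is smaller); Y³⁺ < Sr²⁺ (isoelectronic, higher Z=39 is smaller); Sr²⁺ < Rb⁺ (both 36 e⁻, Z=38>37); Rb⁺ < Br⁻ (both 36 e⁻, Z=37>35); Br⁻ < I⁻ (same group, period 4 vs 5).
Full ascending order: Ti⁴⁺ < Zr⁴⁺ < Y³⁺ < Sr²⁺ < Rb⁺ < Br⁻ < I⁻. Counting from the smallest, position 2 is Zr⁴⁺.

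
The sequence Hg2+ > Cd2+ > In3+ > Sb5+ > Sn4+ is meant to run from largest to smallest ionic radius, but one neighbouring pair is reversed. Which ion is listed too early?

Sb5+

Check each adjacent pair. Sb5+ and Sn4+ are reversed: they are isoelectronic (46 e⁻) and Sb has more protons than Sn (51 vs 50), making Sb5+ smaller. No other neighbouring pair contradicts the periodic trends, so Sb5+ is the ion listed too early.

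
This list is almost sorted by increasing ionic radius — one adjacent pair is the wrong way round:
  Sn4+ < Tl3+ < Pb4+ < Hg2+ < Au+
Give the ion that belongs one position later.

Tl3+

Check each adjacent pair. Tl3+ and Pb4+ are reversed: Pb4+ and Tl3+ share 78 electrons; the higher nuclear charge on Pb (Z=82) contracts it more, so Pb4+ < Tl3+. No other neighbouring pair contradicts the periodic trends, so Tl3+ is the ion listed too early.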